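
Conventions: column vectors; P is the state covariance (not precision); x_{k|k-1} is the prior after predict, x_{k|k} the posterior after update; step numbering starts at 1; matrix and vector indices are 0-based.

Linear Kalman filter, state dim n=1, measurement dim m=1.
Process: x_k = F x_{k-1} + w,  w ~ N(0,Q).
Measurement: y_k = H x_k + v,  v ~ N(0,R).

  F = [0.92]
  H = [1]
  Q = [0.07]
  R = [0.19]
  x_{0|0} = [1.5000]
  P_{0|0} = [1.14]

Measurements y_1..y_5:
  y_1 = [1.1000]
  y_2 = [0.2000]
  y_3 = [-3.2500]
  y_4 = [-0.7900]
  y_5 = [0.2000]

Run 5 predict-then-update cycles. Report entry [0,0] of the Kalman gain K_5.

step 1: x^-=[1.3800]  P^-=[1.0349]  S=[1.2249]  K=[0.8449]  nu=[-0.2800]  x^+=[1.1434]  P^+=[0.1605]
step 2: x^-=[1.0520]  P^-=[0.2059]  S=[0.3959]  K=[0.5200]  nu=[-0.8520]  x^+=[0.6089]  P^+=[0.0988]
step 3: x^-=[0.5602]  P^-=[0.1536]  S=[0.3436]  K=[0.4471]  nu=[-3.8102]  x^+=[-1.1433]  P^+=[0.0849]
step 4: x^-=[-1.0518]  P^-=[0.1419]  S=[0.3319]  K=[0.4275]  nu=[0.2618]  x^+=[-0.9399]  P^+=[0.0812]
step 5: x^-=[-0.8647]  P^-=[0.1388]  S=[0.3288]  K=[0.4221]  nu=[1.0647]  x^+=[-0.4153]  P^+=[0.0802]

K[0,0] = 0.4221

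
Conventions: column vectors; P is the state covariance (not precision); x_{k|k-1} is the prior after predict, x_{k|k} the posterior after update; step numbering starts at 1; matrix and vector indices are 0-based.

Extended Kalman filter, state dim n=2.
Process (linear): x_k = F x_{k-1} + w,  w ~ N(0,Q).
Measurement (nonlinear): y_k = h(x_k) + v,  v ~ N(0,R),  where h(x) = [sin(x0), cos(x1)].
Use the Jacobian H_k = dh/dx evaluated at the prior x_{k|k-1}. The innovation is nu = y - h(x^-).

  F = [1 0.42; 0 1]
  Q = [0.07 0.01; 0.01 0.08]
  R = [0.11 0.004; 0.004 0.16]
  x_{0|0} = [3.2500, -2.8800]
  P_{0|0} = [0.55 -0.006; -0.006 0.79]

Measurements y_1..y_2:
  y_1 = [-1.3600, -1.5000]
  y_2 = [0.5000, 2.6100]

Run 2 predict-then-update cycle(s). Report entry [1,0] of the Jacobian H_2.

H_jac[1,0] = 0.0000

step 1: x^-=[2.0404, -2.8800]  P^-=[0.7543 0.3358; 0.3358 0.8700]  H_jac=[-0.4525 0.0000; 0.0000 0.2586]  S=[0.2645 -0.0353; -0.0353 0.2182]  K=[-1.2649 0.1934; -0.4466 0.9590]  nu=[-2.2517, -0.5340]  x^+=[4.7853, -2.3865]  P^+=[0.3058 0.1001; 0.1001 0.5864]
step 2: x^-=[3.7830, -2.3865]  P^-=[0.5633 0.3564; 0.3564 0.6664]  H_jac=[-0.8013 0.0000; 0.0000 0.6853]  S=[0.4716 -0.1917; -0.1917 0.4730]  K=[-0.8944 0.1539; -0.2550 0.8622]  nu=[1.0983, 3.3382]  x^+=[3.3143, 0.2116]  P^+=[0.1220 0.0307; 0.0307 0.1998]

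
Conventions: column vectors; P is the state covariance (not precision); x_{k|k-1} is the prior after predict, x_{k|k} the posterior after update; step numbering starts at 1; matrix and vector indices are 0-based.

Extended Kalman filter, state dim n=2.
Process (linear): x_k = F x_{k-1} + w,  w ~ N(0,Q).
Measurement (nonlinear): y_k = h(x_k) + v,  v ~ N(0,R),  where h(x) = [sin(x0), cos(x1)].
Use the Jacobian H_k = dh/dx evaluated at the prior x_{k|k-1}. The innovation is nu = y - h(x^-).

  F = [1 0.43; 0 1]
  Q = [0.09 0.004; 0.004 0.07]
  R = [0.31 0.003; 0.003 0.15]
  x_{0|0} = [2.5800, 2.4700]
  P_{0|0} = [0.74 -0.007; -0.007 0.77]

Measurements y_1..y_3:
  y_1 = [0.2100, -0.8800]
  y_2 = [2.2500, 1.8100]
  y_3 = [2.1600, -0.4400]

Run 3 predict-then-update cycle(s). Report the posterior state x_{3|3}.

x_post = [1.6324, 0.7623]

step 1: x^-=[3.6421, 2.4700]  P^-=[0.9664 0.3281; 0.3281 0.8400]  H_jac=[-0.8773 0.0000; 0.0000 -0.6222]  S=[1.0538 0.1821; 0.1821 0.4752]  K=[-0.7821 -0.1299; -0.0890 -1.0657]  nu=[0.6899, -0.0972]  x^+=[3.1152, 2.5122]  P^+=[0.2768 0.0351; 0.0351 0.2573]
step 2: x^-=[4.1954, 2.5122]  P^-=[0.4445 0.1497; 0.1497 0.3273]  H_jac=[-0.4942 0.0000; 0.0000 -0.5887]  S=[0.4186 0.0466; 0.0466 0.2634]  K=[-0.4974 -0.2467; -0.0973 -0.7143]  nu=[3.1193, 2.6184]  x^+=[1.9979, 0.3383]  P^+=[0.3135 0.0654; 0.0654 0.1825]
step 3: x^-=[2.1433, 0.3383]  P^-=[0.4935 0.1479; 0.1479 0.2525]  H_jac=[-0.5418 0.0000; 0.0000 -0.3319]  S=[0.4548 0.0296; 0.0296 0.1778]  K=[-0.5761 -0.1801; -0.1471 -0.4468]  nu=[1.3195, -1.3833]  x^+=[1.6324, 0.7623]  P^+=[0.3306 0.0866; 0.0866 0.2033]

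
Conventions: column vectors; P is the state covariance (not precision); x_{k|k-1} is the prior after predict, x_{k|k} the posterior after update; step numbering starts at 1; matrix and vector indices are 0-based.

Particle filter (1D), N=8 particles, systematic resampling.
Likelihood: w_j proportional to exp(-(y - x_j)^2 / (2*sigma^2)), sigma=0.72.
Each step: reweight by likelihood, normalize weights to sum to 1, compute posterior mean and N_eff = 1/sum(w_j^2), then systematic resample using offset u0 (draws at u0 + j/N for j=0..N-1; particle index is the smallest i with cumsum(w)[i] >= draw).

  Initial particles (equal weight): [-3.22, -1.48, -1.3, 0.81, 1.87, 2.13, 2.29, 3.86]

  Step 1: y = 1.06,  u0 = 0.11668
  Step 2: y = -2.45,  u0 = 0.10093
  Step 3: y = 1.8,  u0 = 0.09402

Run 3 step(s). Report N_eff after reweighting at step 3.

N_eff = 8.0000

step 1: w=[0.0000, 0.0010, 0.0023, 0.4607, 0.2599, 0.1622, 0.1137, 0.0003]  mean=1.4616  Neff=3.1345  idx=[3, 3, 3, 4, 4, 5, 5, 6]
step 2: w=[0.3332, 0.3332, 0.3332, 0.0001, 0.0001, 0.0000, 0.0000, 0.0000]  mean=0.8104  Neff=3.0019  idx=[0, 0, 1, 1, 1, 2, 2, 2]
step 3: w=[0.1250, 0.1250, 0.1250, 0.1250, 0.1250, 0.1250, 0.1250, 0.1250]  mean=0.8100  Neff=8.0000  idx=[0, 1, 2, 3, 4, 5, 6, 7]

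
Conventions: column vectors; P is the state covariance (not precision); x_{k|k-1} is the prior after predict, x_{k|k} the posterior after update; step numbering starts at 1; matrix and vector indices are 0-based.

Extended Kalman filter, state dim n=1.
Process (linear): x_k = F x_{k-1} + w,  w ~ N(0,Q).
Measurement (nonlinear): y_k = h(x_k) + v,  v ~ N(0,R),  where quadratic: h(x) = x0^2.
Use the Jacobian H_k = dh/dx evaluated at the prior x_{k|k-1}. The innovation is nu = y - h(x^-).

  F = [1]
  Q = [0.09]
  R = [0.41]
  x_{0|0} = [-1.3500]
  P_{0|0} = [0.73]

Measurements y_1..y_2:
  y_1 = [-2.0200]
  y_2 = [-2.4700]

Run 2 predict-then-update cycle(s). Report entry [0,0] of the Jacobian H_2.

H_jac[0,0] = -0.0364

step 1: x^-=[-1.3500]  P^-=[0.8200]  H_jac=[-2.7000]  S=[6.3878]  K=[-0.3466]  nu=[-3.8425]  x^+=[-0.0182]  P^+=[0.0526]
step 2: x^-=[-0.0182]  P^-=[0.1426]  H_jac=[-0.0364]  S=[0.4102]  K=[-0.0127]  nu=[-2.4703]  x^+=[0.0131]  P^+=[0.1426]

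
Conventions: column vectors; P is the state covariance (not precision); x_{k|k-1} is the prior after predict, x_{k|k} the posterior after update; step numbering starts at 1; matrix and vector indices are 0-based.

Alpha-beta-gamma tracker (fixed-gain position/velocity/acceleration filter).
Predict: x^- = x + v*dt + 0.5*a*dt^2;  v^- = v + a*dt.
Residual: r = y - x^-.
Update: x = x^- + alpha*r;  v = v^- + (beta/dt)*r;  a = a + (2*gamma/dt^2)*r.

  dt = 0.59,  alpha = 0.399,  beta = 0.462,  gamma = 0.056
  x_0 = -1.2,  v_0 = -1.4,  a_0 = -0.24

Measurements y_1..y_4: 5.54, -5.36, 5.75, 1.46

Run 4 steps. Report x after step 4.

x_post = 2.9028

step 1: x_pred=-2.0678  r=7.6078  x^+=0.9677  v^+=4.4157  a^+=2.2078
step 2: x_pred=3.9572  r=-9.3172  x^+=0.2397  v^+=-1.5776  a^+=-0.7900
step 3: x_pred=-0.8286  r=6.5786  x^+=1.7962  v^+=3.1077  a^+=1.3266
step 4: x_pred=3.8607  r=-2.4007  x^+=2.9028  v^+=2.0105  a^+=0.5542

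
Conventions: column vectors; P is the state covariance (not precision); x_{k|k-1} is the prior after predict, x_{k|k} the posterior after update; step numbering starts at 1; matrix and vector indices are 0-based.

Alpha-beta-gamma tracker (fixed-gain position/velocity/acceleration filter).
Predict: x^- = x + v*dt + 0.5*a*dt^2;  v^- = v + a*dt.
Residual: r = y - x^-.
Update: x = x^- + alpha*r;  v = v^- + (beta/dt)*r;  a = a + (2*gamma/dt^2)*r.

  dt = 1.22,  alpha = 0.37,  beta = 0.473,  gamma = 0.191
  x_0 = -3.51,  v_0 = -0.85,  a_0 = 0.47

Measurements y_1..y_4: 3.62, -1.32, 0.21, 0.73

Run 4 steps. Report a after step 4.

a_post = -2.3363

step 1: x_pred=-4.1972  r=7.8172  x^+=-1.3049  v^+=2.7542  a^+=2.4763
step 2: x_pred=3.8981  r=-5.2181  x^+=1.9674  v^+=3.7522  a^+=1.1371
step 3: x_pred=7.3913  r=-7.1813  x^+=4.7342  v^+=2.3552  a^+=-0.7060
step 4: x_pred=7.0821  r=-6.3521  x^+=4.7318  v^+=-0.9689  a^+=-2.3363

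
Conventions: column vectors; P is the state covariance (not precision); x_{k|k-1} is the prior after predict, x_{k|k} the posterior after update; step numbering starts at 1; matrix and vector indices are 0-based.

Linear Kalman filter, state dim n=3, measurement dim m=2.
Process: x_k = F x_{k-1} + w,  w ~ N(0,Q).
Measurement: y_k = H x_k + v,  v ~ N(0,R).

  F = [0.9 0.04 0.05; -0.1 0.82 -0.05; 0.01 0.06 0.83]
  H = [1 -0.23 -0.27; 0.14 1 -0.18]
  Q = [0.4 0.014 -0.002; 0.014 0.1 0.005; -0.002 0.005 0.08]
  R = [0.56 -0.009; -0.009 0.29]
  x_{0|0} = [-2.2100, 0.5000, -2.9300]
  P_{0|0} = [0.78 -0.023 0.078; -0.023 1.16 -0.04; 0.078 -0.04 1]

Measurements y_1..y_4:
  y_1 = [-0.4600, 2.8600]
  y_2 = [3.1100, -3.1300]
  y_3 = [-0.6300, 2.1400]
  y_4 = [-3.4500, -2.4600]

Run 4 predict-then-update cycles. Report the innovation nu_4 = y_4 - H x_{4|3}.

step 1: x^-=[-2.1155, 0.7775, -2.4240]  P^-=[1.0414 -0.0430 0.1049; -0.0430 0.8981 -0.0139; 0.1049 -0.0139 0.7704]  S=[1.6664 -0.0936; -0.0936 1.2212]  K=[0.6204 0.1163; -0.1068 0.7244; -0.0666 -0.1180]  nu=[1.1798, 1.9423]  x^+=[-1.1577, 2.0585, -2.7318]  P^+=[0.3970 0.0055 0.1829; 0.0055 0.2238 0.0753; 0.1829 0.0753 0.7475]
step 2: x^-=[-1.0962, 1.9403, -2.1554]  P^-=[0.7410 -0.0184 0.1729; -0.0184 0.2511 0.0204; 0.1729 0.0204 0.6064]  S=[1.2761 0.0063; 0.0063 0.5541]  K=[0.5469 0.0916; -0.0662 0.4427; 0.0041 -0.1166]  nu=[4.0705, -5.3048]  x^+=[0.6444, -0.6774, -1.5203]  P^+=[0.3540 0.0038 0.1763; 0.0038 0.1373 0.0492; 0.1763 0.0492 0.5988]
step 3: x^-=[0.4768, -0.5439, -1.2960]  P^-=[0.7048 -0.0189 0.1602; -0.0189 0.1945 0.0052; 0.1602 0.0052 0.5009]  S=[1.2344 0.0149; 0.0149 0.4992]  K=[0.5384 0.0859; -0.0573 0.3840; 0.0207 -0.1259]  nu=[-1.5819, 2.3839]  x^+=[-0.1700, 0.4622, -1.6289]  P^+=[0.3419 -0.0003 0.1528; -0.0003 0.1174 0.0306; 0.1528 0.0306 0.4925]
step 4: x^-=[-0.2160, 0.4775, -1.3260]  P^-=[0.6922 -0.0208 0.1371; -0.0208 0.1827 -0.0020; 0.1371 -0.0020 0.4253]  S=[1.2282 0.0170; 0.0170 0.4880]  K=[0.5362 0.0866; -0.0559 0.3711; 0.0202 -0.1224]  nu=[-3.4822, -3.1459]  x^+=[-2.3556, -0.4953, -1.0111]  P^+=[0.3339 -0.0030 0.1301; -0.0030 0.1124 0.0213; 0.1301 0.0213 0.4176]

innov = [-3.4822, -3.1459]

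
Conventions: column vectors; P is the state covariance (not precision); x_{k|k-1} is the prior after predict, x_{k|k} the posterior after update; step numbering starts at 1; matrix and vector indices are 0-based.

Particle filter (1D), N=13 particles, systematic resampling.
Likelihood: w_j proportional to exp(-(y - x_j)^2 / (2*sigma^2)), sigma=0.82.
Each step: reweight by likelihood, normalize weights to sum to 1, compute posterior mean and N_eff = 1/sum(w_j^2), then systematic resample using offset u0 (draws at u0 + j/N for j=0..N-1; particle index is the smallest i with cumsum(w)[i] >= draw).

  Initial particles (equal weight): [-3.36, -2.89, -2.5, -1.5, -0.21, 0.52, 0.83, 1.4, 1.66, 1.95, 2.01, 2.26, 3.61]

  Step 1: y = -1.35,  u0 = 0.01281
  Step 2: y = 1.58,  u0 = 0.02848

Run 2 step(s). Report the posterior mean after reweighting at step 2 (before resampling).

step 1: w=[0.0240, 0.0829, 0.1809, 0.4756, 0.1840, 0.0359, 0.0141, 0.0017, 0.0006, 0.0001, 0.0001, 0.0000, 0.0000]  mean=-1.4901  Neff=3.3145  idx=[0, 1, 2, 2, 3, 3, 3, 3, 3, 3, 4, 4, 4]
step 2: w=[0.0000, 0.0000, 0.0000, 0.0000, 0.0031, 0.0031, 0.0031, 0.0031, 0.0031, 0.0031, 0.3272, 0.3272, 0.3272]  mean=-0.2338  Neff=3.1130  idx=[10, 10, 10, 10, 10, 11, 11, 11, 11, 12, 12, 12, 12]

post_mean = -0.2338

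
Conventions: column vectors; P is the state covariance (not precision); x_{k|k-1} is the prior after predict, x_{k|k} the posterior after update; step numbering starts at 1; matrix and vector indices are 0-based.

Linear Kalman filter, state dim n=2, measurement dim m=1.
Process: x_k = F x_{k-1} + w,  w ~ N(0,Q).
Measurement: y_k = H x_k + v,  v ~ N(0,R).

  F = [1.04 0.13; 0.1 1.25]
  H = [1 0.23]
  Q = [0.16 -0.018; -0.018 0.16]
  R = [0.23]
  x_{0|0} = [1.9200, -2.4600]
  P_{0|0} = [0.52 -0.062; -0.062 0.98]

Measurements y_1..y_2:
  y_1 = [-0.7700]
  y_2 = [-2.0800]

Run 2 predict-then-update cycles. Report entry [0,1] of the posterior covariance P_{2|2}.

step 1: x^-=[1.6770, -2.8830]  P^-=[0.7222 0.1139; 0.1139 1.6809]  S=[1.0936]  K=[0.6844; 0.4577]  nu=[-1.7839]  x^+=[0.4561, -3.6995]  P^+=[0.2100 -0.2286; -0.2286 1.4518]
step 2: x^-=[-0.0066, -4.5788]  P^-=[0.3498 -0.0605; -0.0605 2.3734]  S=[0.6776]  K=[0.4958; 0.7164]  nu=[-1.0203]  x^+=[-0.5124, -5.3097]  P^+=[0.1833 -0.3011; -0.3011 2.0257]

P_post[0,1] = -0.3011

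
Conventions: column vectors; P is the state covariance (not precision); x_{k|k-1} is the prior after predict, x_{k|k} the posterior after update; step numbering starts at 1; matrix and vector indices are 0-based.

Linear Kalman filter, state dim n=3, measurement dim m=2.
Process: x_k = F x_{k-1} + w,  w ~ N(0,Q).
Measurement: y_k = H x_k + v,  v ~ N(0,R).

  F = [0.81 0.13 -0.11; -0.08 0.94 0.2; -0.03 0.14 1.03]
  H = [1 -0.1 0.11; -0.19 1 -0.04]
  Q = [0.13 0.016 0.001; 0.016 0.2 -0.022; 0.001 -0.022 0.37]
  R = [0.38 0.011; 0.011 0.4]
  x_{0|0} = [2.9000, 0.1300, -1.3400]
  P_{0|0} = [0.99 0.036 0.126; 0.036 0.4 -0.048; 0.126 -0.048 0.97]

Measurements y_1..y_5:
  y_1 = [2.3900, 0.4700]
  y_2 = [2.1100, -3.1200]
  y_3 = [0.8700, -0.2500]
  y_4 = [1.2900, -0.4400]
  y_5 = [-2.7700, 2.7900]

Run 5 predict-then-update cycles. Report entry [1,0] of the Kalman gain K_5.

step 1: x^-=[2.5133, -0.3778, -1.4490]  P^-=[0.7845 0.0317 -0.0219; 0.0317 0.5711 0.1725; -0.0219 0.1725 1.3859]  S=[1.1721 -0.1480; -0.1480 0.9755]  K=[0.6622 -0.0190; 0.0680 0.5825; 0.1146 0.1416]  nu=[-0.0017, 1.2674]  x^+=[2.4881, 0.3604, -1.2697]  P^+=[0.2665 0.0465 -0.0946; 0.0465 0.2464 0.0942; -0.0946 0.0942 1.3557]
step 2: x^-=[2.2019, -0.1142, -1.3320]  P^-=[0.3494 0.0105 -0.2176; 0.0105 0.5051 0.3907; -0.2176 0.3907 1.8460]  S=[0.6982 -0.0455; -0.0455 0.8821]  K=[0.4627 -0.0296; 0.0404 0.5547; -0.0505 0.4035]  nu=[0.0432, -2.6407]  x^+=[2.3000, -1.5773, -2.3996]  P^+=[0.1979 0.0236 -0.1822; 0.0236 0.2346 0.1942; -0.1822 0.1942 1.6988]
step 3: x^-=[1.9219, -2.1465, -2.7614]  P^-=[0.3162 -0.0340 -0.3190; -0.0340 0.5518 0.5679; -0.3190 0.5679 2.2440]  S=[0.6530 -0.0646; -0.0646 0.9294]  K=[0.4300 -0.0576; 0.0162 0.5773; -0.1411 0.5699]  nu=[-0.9628, 2.1513]  x^+=[1.3840, -0.9202, -1.3996]  P^+=[0.1892 0.0083 -0.2325; 0.0083 0.2430 0.2590; -0.2325 0.2590 1.9188]
step 4: x^-=[1.1554, -1.2557, -1.6119]  P^-=[0.3172 -0.0623 -0.3798; -0.0623 0.5963 0.6839; -0.3798 0.6839 2.4996]  S=[0.6473 -0.0823; -0.0823 0.9749]  K=[0.4257 -0.0742; 0.0036 0.5960; -0.1840 0.6575]  nu=[0.1864, 0.9707]  x^+=[1.1627, -0.6764, -1.0081]  P^+=[0.1893 0.0007 -0.2573; 0.0007 0.2503 0.2935; -0.2573 0.2935 2.0364]
step 5: x^-=[0.9647, -0.9305, -1.1679]  P^-=[0.3207 -0.0766 -0.4105; -0.0766 0.6223 0.7460; -0.4105 0.7460 2.6360]  S=[0.6474 -0.0918; -0.0918 1.0013]  K=[0.4258 -0.0819; -0.0018 0.6061; -0.2022 0.6991]  nu=[-3.6993, 3.8571]  x^+=[-0.9266, 1.4139, 2.2764]  P^+=[0.1902 -0.0027 -0.2685; -0.0027 0.2543 0.3102; -0.2685 0.3102 2.0943]

K[1,0] = -0.0018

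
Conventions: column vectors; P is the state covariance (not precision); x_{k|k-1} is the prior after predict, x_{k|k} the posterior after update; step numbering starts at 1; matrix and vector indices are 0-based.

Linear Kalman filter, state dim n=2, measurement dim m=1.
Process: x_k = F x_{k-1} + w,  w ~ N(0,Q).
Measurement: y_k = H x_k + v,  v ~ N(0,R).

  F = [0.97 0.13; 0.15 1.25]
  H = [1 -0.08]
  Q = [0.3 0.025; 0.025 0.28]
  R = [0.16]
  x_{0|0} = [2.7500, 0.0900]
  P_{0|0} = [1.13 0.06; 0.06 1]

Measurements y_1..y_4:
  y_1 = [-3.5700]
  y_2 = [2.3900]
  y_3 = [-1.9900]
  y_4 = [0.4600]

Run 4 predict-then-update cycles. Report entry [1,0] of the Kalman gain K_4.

K[1,0] = 1.2753

step 1: x^-=[2.6792, 0.5250]  P^-=[1.3952 0.4258; 0.4258 1.8904]  S=[1.4992]  K=[0.9079; 0.1832]  nu=[-6.2072]  x^+=[-2.9565, -0.6119]  P^+=[0.1594 0.1765; 0.1765 1.8401]
step 2: x^-=[-2.9474, -1.2084]  P^-=[0.5256 0.5647; 0.5647 3.2250]  S=[0.6159]  K=[0.7800; 0.4980]  nu=[5.2407]  x^+=[1.1406, 1.4013]  P^+=[0.1508 0.3255; 0.3255 3.0723]
step 3: x^-=[1.2886, 1.9227]  P^-=[0.5759 0.9472; 0.9472 5.2059]  S=[0.6177]  K=[0.8097; 0.8591]  nu=[-3.1247]  x^+=[-1.2416, -0.7619]  P^+=[0.1709 0.5175; 0.5175 4.7499]
step 4: x^-=[-1.3034, -1.1386]  P^-=[0.6716 1.4592; 1.4592 7.8997]  S=[0.6487]  K=[0.8554; 1.2753]  nu=[1.6723]  x^+=[0.1271, 0.9940]  P^+=[0.1970 0.7516; 0.7516 6.8447]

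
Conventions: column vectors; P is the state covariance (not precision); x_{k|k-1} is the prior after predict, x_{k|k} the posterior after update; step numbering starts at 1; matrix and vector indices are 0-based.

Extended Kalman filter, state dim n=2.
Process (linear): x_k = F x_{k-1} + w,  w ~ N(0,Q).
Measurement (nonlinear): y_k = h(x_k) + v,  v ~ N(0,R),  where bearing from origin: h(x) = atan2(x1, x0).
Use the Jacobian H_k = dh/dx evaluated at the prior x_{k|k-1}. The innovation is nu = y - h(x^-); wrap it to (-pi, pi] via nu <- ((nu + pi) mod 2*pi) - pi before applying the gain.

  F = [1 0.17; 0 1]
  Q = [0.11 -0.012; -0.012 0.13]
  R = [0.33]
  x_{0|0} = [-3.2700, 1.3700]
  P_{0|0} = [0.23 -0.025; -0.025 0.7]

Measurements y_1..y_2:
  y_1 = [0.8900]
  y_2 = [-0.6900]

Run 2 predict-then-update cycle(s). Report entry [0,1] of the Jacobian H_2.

step 1: x^-=[-3.0371, 1.3700]  P^-=[0.3517 0.0820; 0.0820 0.8300]  H_jac=[-0.1234 -0.2736]  S=[0.4030]  K=[-0.1634; -0.5886]  nu=[-1.8278]  x^+=[-2.7385, 2.4458]  P^+=[0.3410 0.0432; 0.0432 0.6904]
step 2: x^-=[-2.3227, 2.4458]  P^-=[0.4856 0.1486; 0.1486 0.8204]  H_jac=[-0.2150 -0.2042]  S=[0.3997]  K=[-0.3371; -0.4990]  nu=[-3.0204]  x^+=[-1.3045, 3.9529]  P^+=[0.4402 0.0814; 0.0814 0.7209]

H_jac[0,1] = -0.2042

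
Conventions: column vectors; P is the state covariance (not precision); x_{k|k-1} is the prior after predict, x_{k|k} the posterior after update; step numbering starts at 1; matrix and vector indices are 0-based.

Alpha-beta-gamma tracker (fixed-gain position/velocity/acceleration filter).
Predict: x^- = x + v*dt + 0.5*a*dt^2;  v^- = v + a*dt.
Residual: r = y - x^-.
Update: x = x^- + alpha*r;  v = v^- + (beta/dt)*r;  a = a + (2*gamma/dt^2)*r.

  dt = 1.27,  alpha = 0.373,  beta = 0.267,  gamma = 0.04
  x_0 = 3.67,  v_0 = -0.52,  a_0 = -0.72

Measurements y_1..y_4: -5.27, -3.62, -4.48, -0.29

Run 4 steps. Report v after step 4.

step 1: x_pred=2.4290  r=-7.6990  x^+=-0.4428  v^+=-3.0530  a^+=-1.1019
step 2: x_pred=-5.2087  r=1.5887  x^+=-4.6161  v^+=-4.1184  a^+=-1.0231
step 3: x_pred=-10.6715  r=6.1915  x^+=-8.3621  v^+=-4.1160  a^+=-0.7160
step 4: x_pred=-14.1668  r=13.8768  x^+=-8.9907  v^+=-2.1079  a^+=-0.0277

v_post = -2.1079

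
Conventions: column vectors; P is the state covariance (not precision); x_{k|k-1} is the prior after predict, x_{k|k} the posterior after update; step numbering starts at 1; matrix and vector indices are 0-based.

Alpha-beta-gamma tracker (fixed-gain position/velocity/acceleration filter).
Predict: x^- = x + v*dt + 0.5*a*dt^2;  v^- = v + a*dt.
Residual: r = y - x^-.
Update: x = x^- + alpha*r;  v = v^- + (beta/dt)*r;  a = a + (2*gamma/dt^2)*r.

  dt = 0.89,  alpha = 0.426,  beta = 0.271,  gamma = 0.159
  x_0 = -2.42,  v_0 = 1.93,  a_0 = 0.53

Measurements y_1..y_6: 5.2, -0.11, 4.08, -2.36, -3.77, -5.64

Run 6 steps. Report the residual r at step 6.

resid = 5.6492

step 1: x_pred=-0.4924  r=5.6924  x^+=1.9326  v^+=4.1350  a^+=2.8153
step 2: x_pred=6.7277  r=-6.8377  x^+=3.8148  v^+=4.5586  a^+=0.0702
step 3: x_pred=7.8998  r=-3.8198  x^+=6.2726  v^+=3.4579  a^+=-1.4633
step 4: x_pred=8.7706  r=-11.1306  x^+=4.0289  v^+=-1.2336  a^+=-5.9318
step 5: x_pred=0.5817  r=-4.3517  x^+=-1.2721  v^+=-7.8380  a^+=-7.6789
step 6: x_pred=-11.2892  r=5.6492  x^+=-8.8826  v^+=-12.9521  a^+=-5.4110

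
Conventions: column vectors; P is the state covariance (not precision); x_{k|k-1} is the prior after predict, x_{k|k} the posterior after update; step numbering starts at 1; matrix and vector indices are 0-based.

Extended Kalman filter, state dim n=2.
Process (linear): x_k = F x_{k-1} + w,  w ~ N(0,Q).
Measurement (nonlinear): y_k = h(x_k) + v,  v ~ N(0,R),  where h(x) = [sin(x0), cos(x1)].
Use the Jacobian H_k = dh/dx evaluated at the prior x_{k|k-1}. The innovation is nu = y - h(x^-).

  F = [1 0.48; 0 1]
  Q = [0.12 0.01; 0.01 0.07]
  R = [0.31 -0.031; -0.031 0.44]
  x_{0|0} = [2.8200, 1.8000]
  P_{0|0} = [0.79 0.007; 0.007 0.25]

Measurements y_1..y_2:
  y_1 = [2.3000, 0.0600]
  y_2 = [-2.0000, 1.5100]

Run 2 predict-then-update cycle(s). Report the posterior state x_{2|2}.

step 1: x^-=[3.6840, 1.8000]  P^-=[0.9743 0.1370; 0.1370 0.3200]  H_jac=[-0.8565 0.0000; 0.0000 -0.9738]  S=[1.0247 0.0833; 0.0833 0.7435]  K=[-0.8071 -0.0891; -0.0812 -0.4101]  nu=[2.8162, 0.2872]  x^+=[1.3854, 1.4536]  P^+=[0.2889 0.0145; 0.0145 0.1827]
step 2: x^-=[2.0831, 1.4536]  P^-=[0.4650 0.1122; 0.1122 0.2527]  H_jac=[-0.4902 0.0000; 0.0000 -0.9931]  S=[0.4217 0.0236; 0.0236 0.6892]  K=[-0.5324 -0.1435; -0.1103 -0.3603]  nu=[-2.8716, 1.3931]  x^+=[3.4122, 1.2683]  P^+=[0.3276 0.0469; 0.0469 0.1562]

x_post = [3.4122, 1.2683]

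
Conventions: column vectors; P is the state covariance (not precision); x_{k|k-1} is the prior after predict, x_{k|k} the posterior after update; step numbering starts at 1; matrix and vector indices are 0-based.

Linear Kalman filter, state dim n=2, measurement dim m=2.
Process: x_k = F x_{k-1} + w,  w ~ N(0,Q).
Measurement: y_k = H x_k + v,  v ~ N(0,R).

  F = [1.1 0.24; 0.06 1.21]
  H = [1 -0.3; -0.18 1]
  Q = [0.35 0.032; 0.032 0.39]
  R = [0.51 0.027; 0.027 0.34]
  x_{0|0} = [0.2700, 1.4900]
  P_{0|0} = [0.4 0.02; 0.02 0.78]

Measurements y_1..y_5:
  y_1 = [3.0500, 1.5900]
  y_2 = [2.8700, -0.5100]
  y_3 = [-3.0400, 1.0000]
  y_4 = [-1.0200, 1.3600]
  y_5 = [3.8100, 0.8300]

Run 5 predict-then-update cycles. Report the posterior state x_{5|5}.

step 1: x^-=[0.6546, 1.8191]  P^-=[0.8895 0.3118; 0.3118 1.5363]  S=[1.3507 -0.2654; -0.2654 1.7929]  K=[0.6241 0.1770; 0.0534 0.8335]  nu=[2.9411, -0.1113]  x^+=[2.4704, 1.8833]  P^+=[0.3659 0.1429; 0.1429 0.3105]
step 2: x^-=[3.1694, 2.4270]  P^-=[0.8861 0.3386; 0.3386 0.8667]  S=[1.2710 -0.0357; -0.0357 1.1136]  K=[0.6223 0.1807; 0.0822 0.7263]  nu=[0.4287, -2.3666]  x^+=[3.0085, 0.7436]  P^+=[0.3655 0.1440; 0.1440 0.2751]
step 3: x^-=[3.4878, 1.0802]  P^-=[0.8841 0.3298; 0.3298 0.8150]  S=[1.2696 -0.0290; -0.0290 1.0649]  K=[0.6225 0.1772; 0.0835 0.7118]  nu=[-6.2037, 0.5476]  x^+=[-0.2771, 0.9522]  P^+=[0.3651 0.1428; 0.1428 0.2700]
step 4: x^-=[-0.0762, 1.1355]  P^-=[0.8827 0.3266; 0.3266 0.8073]  S=[1.2694 -0.0299; -0.0299 1.0583]  K=[0.6223 0.1760; 0.0832 0.7096]  nu=[-0.6031, 0.2107]  x^+=[-0.4145, 1.2349]  P^+=[0.3648 0.1423; 0.1423 0.2691]
step 5: x^-=[-0.1595, 1.4694]  P^-=[0.8821 0.3257; 0.3257 0.8060]  S=[1.2692 -0.0303; -0.0303 1.0573]  K=[0.6222 0.1757; 0.0830 0.7092]  nu=[4.4104, -0.6681]  x^+=[2.4672, 1.3617]  P^+=[0.3647 0.1422; 0.1422 0.2690]

x_post = [2.4672, 1.3617]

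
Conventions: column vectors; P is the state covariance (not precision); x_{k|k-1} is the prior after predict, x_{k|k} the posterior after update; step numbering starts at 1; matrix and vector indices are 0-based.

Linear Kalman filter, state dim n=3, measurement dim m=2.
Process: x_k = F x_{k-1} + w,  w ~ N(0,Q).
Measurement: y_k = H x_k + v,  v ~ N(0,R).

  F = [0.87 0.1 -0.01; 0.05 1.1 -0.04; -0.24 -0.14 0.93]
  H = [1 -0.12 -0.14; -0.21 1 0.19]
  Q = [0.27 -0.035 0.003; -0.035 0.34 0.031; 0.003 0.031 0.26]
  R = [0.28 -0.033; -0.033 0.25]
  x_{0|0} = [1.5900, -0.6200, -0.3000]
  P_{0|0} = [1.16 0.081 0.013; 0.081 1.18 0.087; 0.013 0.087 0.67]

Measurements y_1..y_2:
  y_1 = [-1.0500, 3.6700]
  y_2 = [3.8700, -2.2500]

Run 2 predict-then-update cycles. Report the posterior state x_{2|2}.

x_post = [2.3471, -0.0661, -1.0498]

step 1: x^-=[1.3243, -0.5905, -0.5738]  P^-=[1.1736 0.2217 -0.2550; 0.2217 1.7730 -0.1213; -0.2550 -0.1213 0.9064]  S=[1.5110 -0.3252; -0.3252 1.9886]  K=[0.8031 0.0945; 0.2089 0.8907; -0.2403 0.0132]  nu=[-2.5255, 4.6476]  x^+=[-0.2645, 3.0218, 0.0945]  P^+=[0.2307 0.0399 0.0301; 0.0399 0.2503 -0.1376; 0.0301 -0.1376 0.8168]
step 2: x^-=[0.0711, 3.3069, -0.2717]  P^-=[0.4539 0.0422 -0.0506; 0.0422 0.6611 -0.1914; -0.0506 -0.1914 1.0097]  S=[0.7608 -0.1712; -0.1712 0.8812]  K=[0.6099 0.0473; 0.1503 0.7281; -0.2294 -0.0319]  nu=[4.1577, -5.4904]  x^+=[2.3471, -0.0661, -1.0498]  P^+=[0.1788 0.0194 0.0519; 0.0194 0.2142 -0.1741; 0.0519 -0.1741 0.9713]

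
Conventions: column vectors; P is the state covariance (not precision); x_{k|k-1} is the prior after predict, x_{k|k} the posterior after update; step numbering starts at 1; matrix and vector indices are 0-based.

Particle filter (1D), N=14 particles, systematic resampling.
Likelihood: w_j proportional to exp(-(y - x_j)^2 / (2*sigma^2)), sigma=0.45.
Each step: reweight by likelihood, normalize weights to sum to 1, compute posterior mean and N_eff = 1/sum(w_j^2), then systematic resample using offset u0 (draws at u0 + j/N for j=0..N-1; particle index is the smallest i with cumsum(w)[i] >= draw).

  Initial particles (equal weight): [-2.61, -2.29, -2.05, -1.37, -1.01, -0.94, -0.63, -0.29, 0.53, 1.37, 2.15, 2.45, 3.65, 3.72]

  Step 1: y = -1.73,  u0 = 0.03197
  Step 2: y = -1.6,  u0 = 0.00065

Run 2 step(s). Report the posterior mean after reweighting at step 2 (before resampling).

post_mean = -1.6086

step 1: w=[0.0556, 0.1733, 0.2919, 0.2730, 0.1045, 0.0805, 0.0189, 0.0022, 0.0000, 0.0000, 0.0000, 0.0000, 0.0000, 0.0000]  mean=-1.7081  Neff=4.7475  idx=[0, 1, 1, 2, 2, 2, 2, 3, 3, 3, 3, 4, 4, 5]
step 2: w=[0.0103, 0.0395, 0.0395, 0.0775, 0.0775, 0.0775, 0.0775, 0.1122, 0.1122, 0.1122, 0.1122, 0.0541, 0.0541, 0.0436]  mean=-1.6086  Neff=11.7127  idx=[0, 2, 3, 4, 5, 6, 7, 7, 8, 9, 9, 10, 11, 12]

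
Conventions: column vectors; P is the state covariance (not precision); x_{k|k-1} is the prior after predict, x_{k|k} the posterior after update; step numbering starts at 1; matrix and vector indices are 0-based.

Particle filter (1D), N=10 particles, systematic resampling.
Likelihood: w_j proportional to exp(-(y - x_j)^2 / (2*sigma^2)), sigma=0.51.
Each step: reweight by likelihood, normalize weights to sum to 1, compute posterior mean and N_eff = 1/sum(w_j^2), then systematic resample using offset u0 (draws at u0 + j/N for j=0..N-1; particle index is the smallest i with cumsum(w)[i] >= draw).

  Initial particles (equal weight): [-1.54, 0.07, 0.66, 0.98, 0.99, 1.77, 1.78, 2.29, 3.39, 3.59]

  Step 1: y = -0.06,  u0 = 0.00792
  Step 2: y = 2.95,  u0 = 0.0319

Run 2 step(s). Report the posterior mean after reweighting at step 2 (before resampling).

step 1: w=[0.0093, 0.6049, 0.2307, 0.0781, 0.0751, 0.0010, 0.0009, 0.0000, 0.0000, 0.0000]  mean=0.3347  Neff=2.3204  idx=[0, 1, 1, 1, 1, 1, 1, 2, 2, 3]
step 2: w=[0.0000, 0.0002, 0.0002, 0.0002, 0.0002, 0.0002, 0.0002, 0.0635, 0.0635, 0.8720]  mean=0.9384  Neff=1.3013  idx=[7, 9, 9, 9, 9, 9, 9, 9, 9, 9]

post_mean = 0.9384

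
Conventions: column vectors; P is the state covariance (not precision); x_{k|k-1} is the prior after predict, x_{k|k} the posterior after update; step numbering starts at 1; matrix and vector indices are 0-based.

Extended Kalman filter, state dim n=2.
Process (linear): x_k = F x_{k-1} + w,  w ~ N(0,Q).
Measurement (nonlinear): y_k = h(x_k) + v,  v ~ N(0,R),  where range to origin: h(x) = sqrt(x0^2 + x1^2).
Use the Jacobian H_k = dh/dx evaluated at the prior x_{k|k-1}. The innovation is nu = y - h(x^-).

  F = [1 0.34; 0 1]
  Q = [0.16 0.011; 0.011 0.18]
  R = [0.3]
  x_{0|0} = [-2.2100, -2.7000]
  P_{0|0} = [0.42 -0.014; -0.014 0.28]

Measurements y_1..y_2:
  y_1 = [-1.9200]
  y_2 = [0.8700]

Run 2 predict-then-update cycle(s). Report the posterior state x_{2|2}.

step 1: x^-=[-3.1280, -2.7000]  P^-=[0.6028 0.0922; 0.0922 0.4600]  H_jac=[-0.7570 -0.6534]  S=[0.9331]  K=[-0.5537; -0.3969]  nu=[-6.0521]  x^+=[0.2228, -0.2977]  P^+=[0.3168 -0.1129; -0.1129 0.3130]
step 2: x^-=[0.1216, -0.2977]  P^-=[0.4363 0.0046; 0.0046 0.4930]  H_jac=[0.3781 -0.9258]  S=[0.7817]  K=[0.2056; -0.5817]  nu=[0.5484]  x^+=[0.2343, -0.6167]  P^+=[0.4032 0.0980; 0.0980 0.2285]

x_post = [0.2343, -0.6167]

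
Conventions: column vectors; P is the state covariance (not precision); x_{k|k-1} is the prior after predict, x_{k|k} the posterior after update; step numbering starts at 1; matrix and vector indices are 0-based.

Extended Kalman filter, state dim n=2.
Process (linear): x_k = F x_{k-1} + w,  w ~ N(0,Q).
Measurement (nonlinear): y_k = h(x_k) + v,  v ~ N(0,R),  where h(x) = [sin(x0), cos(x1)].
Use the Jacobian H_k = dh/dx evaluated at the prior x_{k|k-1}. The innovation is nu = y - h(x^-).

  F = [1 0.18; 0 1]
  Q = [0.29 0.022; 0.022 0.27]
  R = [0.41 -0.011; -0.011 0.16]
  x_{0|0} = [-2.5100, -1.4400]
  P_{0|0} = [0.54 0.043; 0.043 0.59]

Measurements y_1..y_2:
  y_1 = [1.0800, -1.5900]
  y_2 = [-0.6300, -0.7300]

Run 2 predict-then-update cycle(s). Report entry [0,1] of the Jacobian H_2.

H_jac[0,1] = 0.0000

step 1: x^-=[-2.7692, -1.4400]  P^-=[0.8646 0.1712; 0.1712 0.8600]  H_jac=[-0.9315 0.0000; 0.0000 0.9915]  S=[1.1601 -0.1691; -0.1691 1.0054]  K=[-0.6864 0.0534; -0.0142 0.8457]  nu=[1.4438, -1.7204]  x^+=[-3.8521, -2.9155]  P^+=[0.3028 0.0162; 0.0162 0.1366]
step 2: x^-=[-4.3769, -2.9155]  P^-=[0.6030 0.0628; 0.0628 0.4066]  H_jac=[-0.3293 0.0000; 0.0000 0.2242]  S=[0.4754 -0.0156; -0.0156 0.1804]  K=[-0.4163 0.0420; -0.0270 0.5029]  nu=[-1.5742, 0.2445]  x^+=[-3.7112, -2.7500]  P^+=[0.5198 0.0504; 0.0504 0.3602]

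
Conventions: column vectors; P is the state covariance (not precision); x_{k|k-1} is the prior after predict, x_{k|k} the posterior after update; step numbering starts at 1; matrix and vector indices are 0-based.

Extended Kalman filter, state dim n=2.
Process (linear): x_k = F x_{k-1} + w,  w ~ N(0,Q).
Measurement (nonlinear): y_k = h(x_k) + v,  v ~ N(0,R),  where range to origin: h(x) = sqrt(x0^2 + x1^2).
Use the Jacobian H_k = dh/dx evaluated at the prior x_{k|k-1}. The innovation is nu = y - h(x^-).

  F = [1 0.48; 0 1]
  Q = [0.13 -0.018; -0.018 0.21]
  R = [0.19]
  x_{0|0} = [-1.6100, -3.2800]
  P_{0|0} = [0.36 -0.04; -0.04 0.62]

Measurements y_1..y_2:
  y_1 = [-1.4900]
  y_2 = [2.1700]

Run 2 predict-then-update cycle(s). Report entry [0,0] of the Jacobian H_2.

H_jac[0,0] = 0.3473

step 1: x^-=[-3.1844, -3.2800]  P^-=[0.5944 0.2396; 0.2396 0.8300]  H_jac=[-0.6966 -0.7175]  S=[1.1452]  K=[-0.5117; -0.6657]  nu=[-6.0615]  x^+=[-0.0828, 0.7554]  P^+=[0.2946 -0.1505; -0.1505 0.3224]
step 2: x^-=[0.2798, 0.7554]  P^-=[0.3544 -0.0138; -0.0138 0.5324]  H_jac=[0.3473 0.9377]  S=[0.6920]  K=[0.1593; 0.7146]  nu=[1.3644]  x^+=[0.4971, 1.7304]  P^+=[0.3368 -0.0925; -0.0925 0.1791]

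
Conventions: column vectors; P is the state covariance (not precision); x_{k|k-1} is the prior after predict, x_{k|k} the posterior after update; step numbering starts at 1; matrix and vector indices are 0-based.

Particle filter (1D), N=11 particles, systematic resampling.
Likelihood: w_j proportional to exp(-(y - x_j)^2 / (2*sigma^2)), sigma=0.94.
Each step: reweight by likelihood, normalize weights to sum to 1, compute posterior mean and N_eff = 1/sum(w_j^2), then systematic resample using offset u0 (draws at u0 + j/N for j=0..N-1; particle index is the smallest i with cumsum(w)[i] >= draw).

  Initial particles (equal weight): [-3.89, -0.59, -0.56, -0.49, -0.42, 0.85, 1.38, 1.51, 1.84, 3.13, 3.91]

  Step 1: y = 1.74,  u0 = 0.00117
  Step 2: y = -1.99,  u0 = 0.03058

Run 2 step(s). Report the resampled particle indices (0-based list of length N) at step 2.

resampled_idx = [0, 0, 0, 0, 0, 0, 0, 0, 0, 0, 1]

step 1: w=[0.0000, 0.0111, 0.0120, 0.0144, 0.0171, 0.1533, 0.2231, 0.2330, 0.2387, 0.0804, 0.0167]  mean=1.5189  Neff=5.2062  idx=[1, 5, 5, 6, 6, 7, 7, 7, 8, 8, 9]
step 2: w=[0.9230, 0.0292, 0.0292, 0.0045, 0.0045, 0.0027, 0.0027, 0.0027, 0.0007, 0.0007, 0.0000]  mean=-0.4676  Neff=1.1713  idx=[0, 0, 0, 0, 0, 0, 0, 0, 0, 0, 1]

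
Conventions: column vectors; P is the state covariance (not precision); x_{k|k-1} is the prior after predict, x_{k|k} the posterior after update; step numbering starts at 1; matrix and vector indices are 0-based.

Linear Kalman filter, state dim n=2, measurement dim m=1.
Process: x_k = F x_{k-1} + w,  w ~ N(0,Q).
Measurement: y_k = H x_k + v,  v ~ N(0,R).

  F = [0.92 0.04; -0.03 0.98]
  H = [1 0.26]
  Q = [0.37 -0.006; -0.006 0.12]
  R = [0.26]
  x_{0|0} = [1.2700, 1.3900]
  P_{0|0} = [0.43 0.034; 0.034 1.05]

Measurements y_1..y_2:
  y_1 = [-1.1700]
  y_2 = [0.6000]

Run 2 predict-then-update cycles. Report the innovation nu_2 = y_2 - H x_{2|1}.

innov = [1.0515]

step 1: x^-=[1.2240, 1.3241]  P^-=[0.7381 0.0539; 0.0539 1.1268]  S=[1.1023]  K=[0.6823; 0.3147]  nu=[-2.7383]  x^+=[-0.6444, 0.4624]  P^+=[0.2249 -0.1828; -0.1828 1.0177]
step 2: x^-=[-0.5743, 0.4725]  P^-=[0.5486 -0.1369; -0.1369 1.1083]  S=[0.8123]  K=[0.6315; 0.1862]  nu=[1.0515]  x^+=[0.0897, 0.6683]  P^+=[0.2246 -0.2324; -0.2324 1.0801]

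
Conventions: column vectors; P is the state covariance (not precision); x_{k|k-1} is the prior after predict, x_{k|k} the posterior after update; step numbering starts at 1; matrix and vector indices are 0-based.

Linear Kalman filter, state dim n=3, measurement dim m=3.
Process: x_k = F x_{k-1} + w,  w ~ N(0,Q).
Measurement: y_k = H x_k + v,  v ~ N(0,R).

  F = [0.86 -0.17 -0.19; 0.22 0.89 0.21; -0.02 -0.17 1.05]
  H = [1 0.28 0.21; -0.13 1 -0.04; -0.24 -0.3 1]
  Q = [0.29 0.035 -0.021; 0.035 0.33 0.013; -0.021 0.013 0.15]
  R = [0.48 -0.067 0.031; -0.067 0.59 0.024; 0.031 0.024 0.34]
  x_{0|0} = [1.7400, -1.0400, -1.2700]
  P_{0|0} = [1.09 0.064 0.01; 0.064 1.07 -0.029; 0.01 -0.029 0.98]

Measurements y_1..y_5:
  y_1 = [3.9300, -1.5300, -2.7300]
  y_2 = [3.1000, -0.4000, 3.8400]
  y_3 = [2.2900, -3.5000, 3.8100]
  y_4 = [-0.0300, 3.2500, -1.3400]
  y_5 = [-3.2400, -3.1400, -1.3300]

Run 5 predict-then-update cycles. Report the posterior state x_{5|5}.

step 1: x^-=[1.9145, -0.8095, -1.1915]  P^-=[1.1386 0.0942 -0.2002; 0.0942 1.2887 0.0351; -0.2002 0.0351 1.2722]  S=[1.7485 0.2463 -0.3004; 0.2463 1.8706 -0.3373; -0.3004 -0.3373 1.8823]  K=[0.6293 -0.1419 -0.1915; 0.1632 0.6500 -0.0562; 0.1546 0.1188 0.7418]  nu=[2.4924, -0.5193, -1.3219]  x^+=[3.8098, -0.6659, -1.8483]  P^+=[0.3294 -0.0875 0.0038; -0.0875 0.3634 0.0896; 0.0038 0.0896 0.2876]
step 2: x^-=[3.7408, -0.1427, -1.9037]  P^-=[0.5846 -0.0507 -0.0707; -0.0507 0.6460 0.1062; -0.0707 0.1062 0.4450]  S=[1.0893 0.0112 -0.0956; 0.0112 1.2506 -0.0432; -0.0956 -0.0432 0.8398]  K=[0.4951 -0.1098 -0.1824; 0.1305 0.5156 -0.0485; 0.0935 0.0954 0.5278]  nu=[-0.2011, 0.1528, 6.5987]  x^+=[2.4205, -0.4100, 1.5746]  P^+=[0.2602 -0.0688 -0.0075; -0.0688 0.2882 0.0699; -0.0075 0.0699 0.2038]
step 3: x^-=[1.8522, 0.4982, 1.6746]  P^-=[0.5252 -0.0329 -0.0650; -0.0329 0.5783 0.0781; -0.0650 0.0781 0.3580]  S=[1.0298 0.0118 -0.1011; 0.0118 1.1794 -0.0540; -0.1011 -0.0540 0.7599]  K=[0.4710 -0.0967 -0.1826; 0.1294 0.4871 -0.0633; 0.0770 0.0823 0.4769]  nu=[-0.0534, -3.6905, 2.7294]  x^+=[1.6855, -1.4793, 2.6685]  P^+=[0.2460 -0.0614 -0.0092; -0.0614 0.2717 0.0609; -0.0092 0.0609 0.1826]
step 4: x^-=[1.1940, -0.3854, 3.0197]  P^-=[0.5113 -0.0253 -0.0623; -0.0253 0.5631 0.0672; -0.0623 0.0672 0.3375]  S=[1.0179 0.0145 -0.1034; 0.0145 1.1628 -0.0619; -0.1034 -0.0619 0.7436]  K=[0.4654 -0.0922 -0.1815; 0.1299 0.4794 -0.0707; 0.0729 0.0769 0.4634]  nu=[-1.7502, 3.9114, -4.1888]  x^+=[0.7791, 1.5585, 1.2517]  P^+=[0.2423 -0.0588 -0.0090; -0.0588 0.2671 0.0575; -0.0090 0.0575 0.1767]
step 5: x^-=[0.1673, 1.8213, 1.0338]  P^-=[0.5072 -0.0225 -0.0609; -0.0225 0.5587 0.0634; -0.0609 0.0634 0.3321]  S=[1.0149 0.0158 -0.1037; 0.0158 1.1579 -0.0651; -0.1037 -0.0651 0.7396]  K=[0.4639 -0.0907 -0.1807; 0.1302 0.4769 -0.0734; 0.0720 0.0750 0.4598]  nu=[-4.1343, -4.8982, -1.7772]  x^+=[-0.9849, -0.9226, -0.4485]  P^+=[0.2412 -0.0579 -0.0087; -0.0579 0.2656 0.0563; -0.0087 0.0563 0.1752]

x_post = [-0.9849, -0.9226, -0.4485]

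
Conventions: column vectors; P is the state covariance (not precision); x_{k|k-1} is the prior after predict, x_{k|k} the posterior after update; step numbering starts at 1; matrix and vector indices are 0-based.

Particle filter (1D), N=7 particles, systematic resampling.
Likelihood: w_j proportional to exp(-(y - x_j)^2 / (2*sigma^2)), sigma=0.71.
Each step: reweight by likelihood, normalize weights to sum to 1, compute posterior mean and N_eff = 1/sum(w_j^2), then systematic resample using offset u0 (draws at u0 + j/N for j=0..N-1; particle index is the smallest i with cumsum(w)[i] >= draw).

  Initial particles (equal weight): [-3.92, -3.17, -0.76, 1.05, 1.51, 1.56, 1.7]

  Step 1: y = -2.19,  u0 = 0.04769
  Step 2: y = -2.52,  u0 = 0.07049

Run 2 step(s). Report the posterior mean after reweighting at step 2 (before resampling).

post_mean = -3.1688

step 1: w=[0.0903, 0.6783, 0.2313, 0.0001, 0.0000, 0.0000, 0.0000]  mean=-2.6800  Neff=1.9167  idx=[0, 1, 1, 1, 1, 1, 2]
step 2: w=[0.0412, 0.1891, 0.1891, 0.1891, 0.1891, 0.1891, 0.0133]  mean=-3.1688  Neff=5.5348  idx=[1, 1, 2, 3, 4, 4, 5]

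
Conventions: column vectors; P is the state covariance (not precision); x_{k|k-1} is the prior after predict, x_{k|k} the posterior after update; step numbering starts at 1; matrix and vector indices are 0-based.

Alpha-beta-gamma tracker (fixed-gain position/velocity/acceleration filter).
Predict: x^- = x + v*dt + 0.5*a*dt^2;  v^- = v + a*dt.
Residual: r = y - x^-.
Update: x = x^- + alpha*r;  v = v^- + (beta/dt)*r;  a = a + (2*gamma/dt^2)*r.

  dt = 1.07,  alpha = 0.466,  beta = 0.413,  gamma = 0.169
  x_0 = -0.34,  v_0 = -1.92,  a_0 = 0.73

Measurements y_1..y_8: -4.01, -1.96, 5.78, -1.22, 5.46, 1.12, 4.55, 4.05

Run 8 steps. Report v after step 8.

v_post = -5.6463

step 1: x_pred=-1.9765  r=-2.0335  x^+=-2.9241  v^+=-1.9238  a^+=0.1297
step 2: x_pred=-4.9083  r=2.9483  x^+=-3.5344  v^+=-0.6470  a^+=1.0001
step 3: x_pred=-3.6542  r=9.4342  x^+=0.7421  v^+=4.0645  a^+=3.7853
step 4: x_pred=7.2580  r=-8.4780  x^+=3.3073  v^+=4.8424  a^+=1.2824
step 5: x_pred=9.2227  r=-3.7627  x^+=7.4693  v^+=4.7622  a^+=0.1715
step 6: x_pred=12.6631  r=-11.5431  x^+=7.2840  v^+=0.4904  a^+=-3.2362
step 7: x_pred=5.9561  r=-1.4061  x^+=5.3009  v^+=-3.5151  a^+=-3.6513
step 8: x_pred=-0.5505  r=4.6005  x^+=1.5933  v^+=-5.6463  a^+=-2.2932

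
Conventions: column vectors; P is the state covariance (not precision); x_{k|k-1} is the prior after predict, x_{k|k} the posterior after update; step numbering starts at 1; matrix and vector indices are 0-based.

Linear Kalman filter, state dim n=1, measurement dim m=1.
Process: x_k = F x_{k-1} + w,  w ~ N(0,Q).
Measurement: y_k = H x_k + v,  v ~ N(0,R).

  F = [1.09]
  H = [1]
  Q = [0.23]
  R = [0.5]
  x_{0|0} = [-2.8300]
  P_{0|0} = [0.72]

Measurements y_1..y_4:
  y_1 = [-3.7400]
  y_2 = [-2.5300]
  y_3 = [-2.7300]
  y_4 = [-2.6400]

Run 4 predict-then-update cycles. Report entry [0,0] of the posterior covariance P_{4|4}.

step 1: x^-=[-3.0847]  P^-=[1.0854]  S=[1.5854]  K=[0.6846]  nu=[-0.6553]  x^+=[-3.5333]  P^+=[0.3423]
step 2: x^-=[-3.8513]  P^-=[0.6367]  S=[1.1367]  K=[0.5601]  nu=[1.3213]  x^+=[-3.1112]  P^+=[0.2801]
step 3: x^-=[-3.3912]  P^-=[0.5627]  S=[1.0627]  K=[0.5295]  nu=[0.6612]  x^+=[-3.0411]  P^+=[0.2648]
step 4: x^-=[-3.3148]  P^-=[0.5446]  S=[1.0446]  K=[0.5213]  nu=[0.6748]  x^+=[-2.9630]  P^+=[0.2607]

P_post[0,0] = 0.2607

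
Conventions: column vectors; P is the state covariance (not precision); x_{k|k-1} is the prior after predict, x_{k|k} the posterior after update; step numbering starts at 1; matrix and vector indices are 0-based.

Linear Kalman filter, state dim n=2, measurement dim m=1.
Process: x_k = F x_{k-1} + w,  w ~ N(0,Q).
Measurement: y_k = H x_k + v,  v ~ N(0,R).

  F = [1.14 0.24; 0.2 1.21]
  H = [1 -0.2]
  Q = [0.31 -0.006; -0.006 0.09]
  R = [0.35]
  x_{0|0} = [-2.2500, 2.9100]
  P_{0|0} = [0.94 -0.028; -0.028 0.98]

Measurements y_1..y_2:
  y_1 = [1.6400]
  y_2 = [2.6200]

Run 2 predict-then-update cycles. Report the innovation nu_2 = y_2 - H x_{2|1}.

innov = [0.9549]

step 1: x^-=[-1.8666, 3.0711]  P^-=[1.5728 0.4529; 0.4529 1.5489]  S=[1.8035]  K=[0.8218; 0.0794]  nu=[4.1208]  x^+=[1.5199, 3.3982]  P^+=[0.3547 0.3353; 0.3353 1.5375]
step 2: x^-=[2.5483, 4.4158]  P^-=[1.0430 0.9999; 0.9999 2.5175]  S=[1.0937]  K=[0.7708; 0.4539]  nu=[0.9549]  x^+=[3.2843, 4.8493]  P^+=[0.3932 0.6173; 0.6173 2.2922]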